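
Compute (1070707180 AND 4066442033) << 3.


Step 1: 1070707180 & 4066442033 = 843100448
Step 2: 843100448 << 3 = 6744803584

6744803584


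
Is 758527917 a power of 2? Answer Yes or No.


0b101101001101100011011110101101. Multiple bits set => No

No


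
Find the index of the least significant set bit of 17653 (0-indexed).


0b100010011110101. Lowest set bit at position 0

0


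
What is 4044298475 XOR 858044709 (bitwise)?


0b11110001000011110001100011101011 ^ 0b110011001001001011100100100101 = 0b11000010001010111010000111001110 = 3257639374

3257639374


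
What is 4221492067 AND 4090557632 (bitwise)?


0b11111011100111101101101101100011 & 0b11110011110100001111010011000000 = 0b11110011100100001101000001000000 = 4086353984

4086353984


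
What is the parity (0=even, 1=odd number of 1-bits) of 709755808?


0b101010010011100000001110100000 has 11 ones => parity 1

1


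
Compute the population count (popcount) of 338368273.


0b10100001010110001011100010001 has 12 set bits

12


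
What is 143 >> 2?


0b10001111 >> 2 = 0b100011 = 35

35


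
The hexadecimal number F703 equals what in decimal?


F703 hex = 63235 decimal

63235


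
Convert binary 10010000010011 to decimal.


10010000010011 in decimal = 9235

9235


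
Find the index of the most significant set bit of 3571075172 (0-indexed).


0b11010100110110100100100001100100. Highest set bit at position 31

31


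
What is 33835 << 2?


0b1000010000101011 << 2 = 0b100001000010101100 = 135340

135340


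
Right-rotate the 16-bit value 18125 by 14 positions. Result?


Rotate 0b100011011001101 right by 14 (16-bit) = 0b1101100110101 = 6965

6965


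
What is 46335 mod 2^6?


46335 & 63 = 63

63


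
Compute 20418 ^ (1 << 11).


20418 ^ (1 << 11) = 20418 ^ 2048 = 18370

18370


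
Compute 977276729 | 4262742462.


0b111010010000000000111100111001 | 0b11111110000101000100100110111110 = 0b11111110010101000100111110111111 = 4266938303

4266938303


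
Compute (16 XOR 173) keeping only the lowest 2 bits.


Step 1: 16 ^ 173 = 189
Step 2: 189 & 3 = 1

1


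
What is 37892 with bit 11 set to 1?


37892 | (1 << 11) = 37892 | 2048 = 39940

39940


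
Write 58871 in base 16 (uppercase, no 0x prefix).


58871 = E5F7 hex

E5F7


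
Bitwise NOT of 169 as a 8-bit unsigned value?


~0b10101001 = 0b1010110 = 86 (8-bit unsigned)

86


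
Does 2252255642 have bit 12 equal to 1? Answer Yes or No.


0b10000110001111101011000110011010, bit 12 = 1. Yes

Yes


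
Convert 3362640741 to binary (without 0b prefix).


3362640741 = 11001000011011011101001101100101 in binary

11001000011011011101001101100101


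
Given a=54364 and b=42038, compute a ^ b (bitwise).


54364 ^ 42038 = 28778

28778


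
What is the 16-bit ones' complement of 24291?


24291 ^ 65535 = 41244

41244


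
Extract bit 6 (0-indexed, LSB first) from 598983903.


0b100011101100111100010011011111, position 6 = 1

1


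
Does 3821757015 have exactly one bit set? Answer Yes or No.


0b11100011110010110110001001010111. Multiple bits set => No

No


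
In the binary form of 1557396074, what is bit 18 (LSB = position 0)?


0b1011100110100111111101001101010, position 18 = 0

0


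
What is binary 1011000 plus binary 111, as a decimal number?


1011000 + 111 = 1011111 = 95

95


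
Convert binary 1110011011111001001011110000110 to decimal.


1110011011111001001011110000110 in decimal = 1937545094

1937545094


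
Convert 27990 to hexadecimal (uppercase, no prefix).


27990 = 6D56 hex

6D56


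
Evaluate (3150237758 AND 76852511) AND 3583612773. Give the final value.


Step 1: 3150237758 & 76852511 = 8683550
Step 2: 8683550 & 3583612773 = 8421380

8421380


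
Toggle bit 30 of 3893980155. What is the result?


3893980155 ^ (1 << 30) = 3893980155 ^ 1073741824 = 2820238331

2820238331


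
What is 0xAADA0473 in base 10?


AADA0473 hex = 2866414707 decimal

2866414707


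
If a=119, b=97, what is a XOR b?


119 ^ 97 = 22

22


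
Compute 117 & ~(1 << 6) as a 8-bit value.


117 & ~(1 << 6) = 53

53


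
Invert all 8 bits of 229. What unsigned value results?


229 ^ 255 = 26

26


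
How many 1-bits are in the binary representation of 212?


0b11010100 has 4 set bits

4


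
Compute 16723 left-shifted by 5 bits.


0b100000101010011 << 5 = 0b10000010101001100000 = 535136

535136


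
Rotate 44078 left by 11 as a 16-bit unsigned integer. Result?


Rotate 0b1010110000101110 left by 11 (16-bit) = 0b111010101100001 = 30049

30049


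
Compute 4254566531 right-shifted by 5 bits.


0b11111101100101111000100010000011 >> 5 = 0b111111011001011110001000100 = 132955204

132955204


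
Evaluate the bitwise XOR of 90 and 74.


0b1011010 ^ 0b1001010 = 0b10000 = 16

16


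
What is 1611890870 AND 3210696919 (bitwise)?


0b1100000000100111000000010110110 & 0b10111111010111110101100011010111 = 0b100000000100110000000010010110 = 538116246

538116246


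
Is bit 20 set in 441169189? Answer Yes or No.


0b11010010010111011010100100101, bit 20 = 0. No

No


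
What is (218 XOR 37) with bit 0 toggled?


Step 1: 218 ^ 37 = 255
Step 2: 255 ^ (1 << 0) = 255 ^ 1 = 254

254


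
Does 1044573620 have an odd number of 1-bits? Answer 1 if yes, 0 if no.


0b111110010000101110110110110100 has 17 ones => parity 1

1


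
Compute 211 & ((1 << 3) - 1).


211 & 7 = 3

3


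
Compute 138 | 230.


0b10001010 | 0b11100110 = 0b11101110 = 238

238


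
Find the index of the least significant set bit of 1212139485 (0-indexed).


0b1001000001111111100011111011101. Lowest set bit at position 0

0


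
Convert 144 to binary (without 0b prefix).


144 = 10010000 in binary

10010000


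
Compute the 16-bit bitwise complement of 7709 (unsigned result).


~0b1111000011101 = 0b1110000111100010 = 57826 (16-bit unsigned)

57826


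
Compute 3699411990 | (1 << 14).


3699411990 | (1 << 14) = 3699411990 | 16384 = 3699428374

3699428374


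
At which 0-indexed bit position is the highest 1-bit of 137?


0b10001001. Highest set bit at position 7

7


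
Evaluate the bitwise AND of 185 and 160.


0b10111001 & 0b10100000 = 0b10100000 = 160

160


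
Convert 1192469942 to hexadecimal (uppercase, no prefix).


1192469942 = 4713A5B6 hex

4713A5B6


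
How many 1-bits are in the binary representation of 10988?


0b10101011101100 has 8 set bits

8


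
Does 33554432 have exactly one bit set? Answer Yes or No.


0b10000000000000000000000000. Only one bit set => Yes

Yes


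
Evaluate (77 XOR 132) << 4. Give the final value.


Step 1: 77 ^ 132 = 201
Step 2: 201 << 4 = 3216

3216


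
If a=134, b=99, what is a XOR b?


134 ^ 99 = 229

229


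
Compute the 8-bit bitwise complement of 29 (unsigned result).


~0b11101 = 0b11100010 = 226 (8-bit unsigned)

226


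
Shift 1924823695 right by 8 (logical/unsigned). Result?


0b1110010101110100111101010001111 >> 8 = 0b11100101011101001111010 = 7518842

7518842


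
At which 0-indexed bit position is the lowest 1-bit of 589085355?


0b100011000111001011101010101011. Lowest set bit at position 0

0


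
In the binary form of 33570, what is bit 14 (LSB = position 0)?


0b1000001100100010, position 14 = 0

0


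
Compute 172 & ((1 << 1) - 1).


172 & 1 = 0

0


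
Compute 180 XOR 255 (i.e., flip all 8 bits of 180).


180 ^ 255 = 75

75


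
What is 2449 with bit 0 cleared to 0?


2449 & ~(1 << 0) = 2448

2448


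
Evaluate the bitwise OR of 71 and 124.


0b1000111 | 0b1111100 = 0b1111111 = 127

127


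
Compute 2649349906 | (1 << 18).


2649349906 | (1 << 18) = 2649349906 | 262144 = 2649612050

2649612050


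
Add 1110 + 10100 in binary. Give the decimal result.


1110 + 10100 = 100010 = 34

34


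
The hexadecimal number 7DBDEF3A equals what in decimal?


7DBDEF3A hex = 2109599546 decimal

2109599546


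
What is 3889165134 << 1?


0b11100111110011111111001101001110 << 1 = 0b111001111100111111110011010011100 = 7778330268

7778330268


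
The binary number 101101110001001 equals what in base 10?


101101110001001 in decimal = 23433

23433


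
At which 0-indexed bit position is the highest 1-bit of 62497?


0b1111010000100001. Highest set bit at position 15

15


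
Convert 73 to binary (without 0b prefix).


73 = 1001001 in binary

1001001


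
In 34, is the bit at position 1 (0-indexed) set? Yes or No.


0b100010, bit 1 = 1. Yes

Yes


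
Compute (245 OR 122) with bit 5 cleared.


Step 1: 245 | 122 = 255
Step 2: 255 & ~(1 << 5) = 223

223


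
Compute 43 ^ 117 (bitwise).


0b101011 ^ 0b1110101 = 0b1011110 = 94

94


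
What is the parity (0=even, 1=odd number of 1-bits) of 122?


0b1111010 has 5 ones => parity 1

1


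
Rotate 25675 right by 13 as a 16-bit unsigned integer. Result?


Rotate 0b110010001001011 right by 13 (16-bit) = 0b10001001011011 = 8795

8795


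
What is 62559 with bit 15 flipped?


62559 ^ (1 << 15) = 62559 ^ 32768 = 29791

29791


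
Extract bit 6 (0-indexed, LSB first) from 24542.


0b101111111011110, position 6 = 1

1


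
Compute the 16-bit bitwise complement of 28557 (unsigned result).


~0b110111110001101 = 0b1001000001110010 = 36978 (16-bit unsigned)

36978


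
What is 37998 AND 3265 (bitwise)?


0b1001010001101110 & 0b110011000001 = 0b10001000000 = 1088

1088


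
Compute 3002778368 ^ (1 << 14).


3002778368 ^ (1 << 14) = 3002778368 ^ 16384 = 3002761984

3002761984


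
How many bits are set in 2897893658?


0b10101100101110100101100100011010 has 16 set bits

16


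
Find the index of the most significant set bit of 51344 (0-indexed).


0b1100100010010000. Highest set bit at position 15

15


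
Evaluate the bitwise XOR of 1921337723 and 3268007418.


0b1110010100001010100100101111011 ^ 0b11000010110010011101010111111010 = 0b10110000010011001001110010000001 = 2957810817

2957810817


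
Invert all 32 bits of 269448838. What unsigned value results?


269448838 ^ 4294967295 = 4025518457

4025518457


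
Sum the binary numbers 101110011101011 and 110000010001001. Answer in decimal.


101110011101011 + 110000010001001 = 1011110101110100 = 48500

48500


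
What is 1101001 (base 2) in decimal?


1101001 in decimal = 105

105


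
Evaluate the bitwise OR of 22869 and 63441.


0b101100101010101 | 0b1111011111010001 = 0b1111111111010101 = 65493

65493


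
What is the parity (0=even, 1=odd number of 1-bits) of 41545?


0b1010001001001001 has 6 ones => parity 0

0


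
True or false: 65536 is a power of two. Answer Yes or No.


0b10000000000000000. Only one bit set => Yes

Yes


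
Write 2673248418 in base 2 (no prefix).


2673248418 = 10011111010101101000100010100010 in binary

10011111010101101000100010100010


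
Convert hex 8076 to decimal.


8076 hex = 32886 decimal

32886


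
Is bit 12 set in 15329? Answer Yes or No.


0b11101111100001, bit 12 = 1. Yes

Yes


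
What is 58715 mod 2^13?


58715 & 8191 = 1371

1371


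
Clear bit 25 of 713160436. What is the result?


713160436 & ~(1 << 25) = 679606004

679606004


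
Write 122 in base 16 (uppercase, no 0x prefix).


122 = 7A hex

7A


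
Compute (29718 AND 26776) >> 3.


Step 1: 29718 & 26776 = 24592
Step 2: 24592 >> 3 = 3074

3074


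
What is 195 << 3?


0b11000011 << 3 = 0b11000011000 = 1560

1560


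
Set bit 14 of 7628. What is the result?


7628 | (1 << 14) = 7628 | 16384 = 24012

24012


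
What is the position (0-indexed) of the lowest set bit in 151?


0b10010111. Lowest set bit at position 0

0


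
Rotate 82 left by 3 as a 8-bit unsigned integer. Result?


Rotate 0b1010010 left by 3 (8-bit) = 0b10010010 = 146

146


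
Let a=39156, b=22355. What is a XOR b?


39156 ^ 22355 = 53159

53159


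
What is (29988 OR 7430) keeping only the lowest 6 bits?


Step 1: 29988 | 7430 = 32038
Step 2: 32038 & 63 = 38

38


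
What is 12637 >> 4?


0b11000101011101 >> 4 = 0b1100010101 = 789

789


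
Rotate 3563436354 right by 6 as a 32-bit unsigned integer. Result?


Rotate 0b11010100011001011011100101000010 right by 6 (32-bit) = 0b1011010100011001011011100101 = 189896421

189896421


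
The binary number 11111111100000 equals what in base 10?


11111111100000 in decimal = 16352

16352


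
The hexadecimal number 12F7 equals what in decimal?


12F7 hex = 4855 decimal

4855


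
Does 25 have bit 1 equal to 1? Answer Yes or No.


0b11001, bit 1 = 0. No

No


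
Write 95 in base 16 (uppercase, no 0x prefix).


95 = 5F hex

5F


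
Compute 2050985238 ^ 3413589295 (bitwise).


0b1111010001111111000110100010110 ^ 0b11001011011101110011110100101111 = 0b10110001010010001011000000111001 = 2974330937

2974330937


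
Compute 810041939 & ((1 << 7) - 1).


810041939 & 127 = 83

83


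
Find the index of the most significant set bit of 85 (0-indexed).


0b1010101. Highest set bit at position 6

6


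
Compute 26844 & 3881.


0b110100011011100 & 0b111100101001 = 0b100000001000 = 2056

2056


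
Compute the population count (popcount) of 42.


0b101010 has 3 set bits

3


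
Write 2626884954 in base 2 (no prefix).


2626884954 = 10011100100100110001010101011010 in binary

10011100100100110001010101011010


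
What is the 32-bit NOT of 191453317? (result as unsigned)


~0b1011011010010101100010000101 = 0b11110100100101101010011101111010 = 4103513978 (32-bit unsigned)

4103513978


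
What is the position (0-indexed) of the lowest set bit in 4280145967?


0b11111111000111011101100000101111. Lowest set bit at position 0

0


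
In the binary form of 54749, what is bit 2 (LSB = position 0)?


0b1101010111011101, position 2 = 1

1


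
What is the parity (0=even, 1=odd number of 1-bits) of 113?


0b1110001 has 4 ones => parity 0

0


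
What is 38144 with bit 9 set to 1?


38144 | (1 << 9) = 38144 | 512 = 38656

38656


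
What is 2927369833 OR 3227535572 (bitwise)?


0b10101110011111000001111001101001 | 0b11000000011000000100100011010100 = 0b11101110011111000101111011111101 = 4001128189

4001128189


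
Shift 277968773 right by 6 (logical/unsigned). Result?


0b10000100100010111011110000101 >> 6 = 0b10000100100010111011110 = 4343262

4343262


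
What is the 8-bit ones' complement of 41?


41 ^ 255 = 214

214


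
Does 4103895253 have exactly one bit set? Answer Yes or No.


0b11110100100111000111100011010101. Multiple bits set => No

No


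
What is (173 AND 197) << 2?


Step 1: 173 & 197 = 133
Step 2: 133 << 2 = 532

532


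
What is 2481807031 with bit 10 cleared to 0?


2481807031 & ~(1 << 10) = 2481806007

2481806007


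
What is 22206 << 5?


0b101011010111110 << 5 = 0b10101101011111000000 = 710592

710592


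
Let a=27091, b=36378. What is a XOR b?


27091 ^ 36378 = 59337

59337


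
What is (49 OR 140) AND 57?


Step 1: 49 | 140 = 189
Step 2: 189 & 57 = 57

57


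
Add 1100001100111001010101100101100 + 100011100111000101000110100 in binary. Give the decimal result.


1100001100111001010101100101100 + 100011100111000101000110100 = 1100110000100000011010101100000 = 1712338272

1712338272


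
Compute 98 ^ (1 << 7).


98 ^ (1 << 7) = 98 ^ 128 = 226

226


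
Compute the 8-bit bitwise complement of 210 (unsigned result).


~0b11010010 = 0b101101 = 45 (8-bit unsigned)

45


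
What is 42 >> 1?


0b101010 >> 1 = 0b10101 = 21

21


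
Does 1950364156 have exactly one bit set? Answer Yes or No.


0b1110100010000000011000111111100. Multiple bits set => No

No


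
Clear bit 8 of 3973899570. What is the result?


3973899570 & ~(1 << 8) = 3973899314

3973899314


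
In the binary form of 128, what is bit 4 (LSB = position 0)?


0b10000000, position 4 = 0

0


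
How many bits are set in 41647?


0b1010001010101111 has 9 set bits

9


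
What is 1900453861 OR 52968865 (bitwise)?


0b1110001010001101001111111100101 | 0b11001010000011110110100001 = 0b1110011011011101011111111100101 = 1936637925

1936637925


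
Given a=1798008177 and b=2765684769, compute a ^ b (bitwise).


1798008177 ^ 2765684769 = 3488771408

3488771408


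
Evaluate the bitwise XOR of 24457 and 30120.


0b101111110001001 ^ 0b111010110101000 = 0b10101000100001 = 10785

10785


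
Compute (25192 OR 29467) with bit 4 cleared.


Step 1: 25192 | 29467 = 29563
Step 2: 29563 & ~(1 << 4) = 29547

29547


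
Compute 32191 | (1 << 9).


32191 | (1 << 9) = 32191 | 512 = 32703

32703


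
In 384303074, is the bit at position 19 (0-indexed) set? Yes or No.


0b10110111001111111111111100010, bit 19 = 0. No

No


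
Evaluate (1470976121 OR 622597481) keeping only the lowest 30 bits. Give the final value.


Step 1: 1470976121 | 622597481 = 2008896889
Step 2: 2008896889 & 1073741823 = 935155065

935155065


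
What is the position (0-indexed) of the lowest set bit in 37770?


0b1001001110001010. Lowest set bit at position 1

1


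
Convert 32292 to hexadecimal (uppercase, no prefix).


32292 = 7E24 hex

7E24


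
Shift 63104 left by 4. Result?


0b1111011010000000 << 4 = 0b11110110100000000000 = 1009664

1009664


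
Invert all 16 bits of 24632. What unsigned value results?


24632 ^ 65535 = 40903

40903


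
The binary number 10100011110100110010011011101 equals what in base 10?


10100011110100110010011011101 in decimal = 343565533

343565533


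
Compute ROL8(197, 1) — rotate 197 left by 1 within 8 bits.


Rotate 0b11000101 left by 1 (8-bit) = 0b10001011 = 139

139


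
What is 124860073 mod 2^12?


124860073 & 4095 = 1705

1705


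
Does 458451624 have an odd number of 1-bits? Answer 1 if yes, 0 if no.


0b11011010100110110101010101000 has 15 ones => parity 1

1


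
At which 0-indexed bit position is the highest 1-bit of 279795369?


0b10000101011010101011010101001. Highest set bit at position 28

28


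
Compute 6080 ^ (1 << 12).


6080 ^ (1 << 12) = 6080 ^ 4096 = 1984

1984


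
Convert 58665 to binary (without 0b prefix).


58665 = 1110010100101001 in binary

1110010100101001


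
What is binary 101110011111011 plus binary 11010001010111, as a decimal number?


101110011111011 + 11010001010111 = 1001000101010010 = 37202

37202


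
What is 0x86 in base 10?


86 hex = 134 decimal

134


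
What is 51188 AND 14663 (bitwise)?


0b1100011111110100 & 0b11100101000111 = 0b101000100 = 324

324


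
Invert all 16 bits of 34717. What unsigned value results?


34717 ^ 65535 = 30818

30818


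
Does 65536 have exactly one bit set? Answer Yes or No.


0b10000000000000000. Only one bit set => Yes

Yes


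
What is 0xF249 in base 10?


F249 hex = 62025 decimal

62025


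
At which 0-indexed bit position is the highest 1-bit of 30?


0b11110. Highest set bit at position 4

4


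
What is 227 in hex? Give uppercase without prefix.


227 = E3 hex

E3


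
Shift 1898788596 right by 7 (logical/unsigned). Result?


0b1110001001011010011011011110100 >> 7 = 0b111000100101101001101101 = 14834285

14834285


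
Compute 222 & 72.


0b11011110 & 0b1001000 = 0b1001000 = 72

72


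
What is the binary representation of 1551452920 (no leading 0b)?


1551452920 = 1011100011110010100101011111000 in binary

1011100011110010100101011111000


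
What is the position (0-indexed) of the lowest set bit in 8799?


0b10001001011111. Lowest set bit at position 0

0


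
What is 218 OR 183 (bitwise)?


0b11011010 | 0b10110111 = 0b11111111 = 255

255


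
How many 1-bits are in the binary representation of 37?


0b100101 has 3 set bits

3


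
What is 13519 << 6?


0b11010011001111 << 6 = 0b11010011001111000000 = 865216

865216


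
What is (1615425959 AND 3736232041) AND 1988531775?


Step 1: 1615425959 & 3736232041 = 1073766433
Step 2: 1073766433 & 1988531775 = 1073741857

1073741857


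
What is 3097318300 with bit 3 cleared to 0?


3097318300 & ~(1 << 3) = 3097318292

3097318292


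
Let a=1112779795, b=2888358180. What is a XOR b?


1112779795 ^ 2888358180 = 4001068343

4001068343


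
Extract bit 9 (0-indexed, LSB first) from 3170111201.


0b10111100111101000000111011100001, position 9 = 1

1


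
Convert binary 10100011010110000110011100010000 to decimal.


10100011010110000110011100010000 in decimal = 2740479760

2740479760


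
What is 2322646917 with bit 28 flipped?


2322646917 ^ (1 << 28) = 2322646917 ^ 268435456 = 2591082373

2591082373


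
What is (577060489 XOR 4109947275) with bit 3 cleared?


Step 1: 577060489 ^ 4109947275 = 3600674562
Step 2: 3600674562 & ~(1 << 3) = 3600674562

3600674562


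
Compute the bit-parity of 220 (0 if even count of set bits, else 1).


0b11011100 has 5 ones => parity 1

1


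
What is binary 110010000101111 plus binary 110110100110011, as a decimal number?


110010000101111 + 110110100110011 = 1101000101100010 = 53602

53602


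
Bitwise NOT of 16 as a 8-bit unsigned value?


~0b10000 = 0b11101111 = 239 (8-bit unsigned)

239


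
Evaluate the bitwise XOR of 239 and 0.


0b11101111 ^ 0b0 = 0b11101111 = 239

239


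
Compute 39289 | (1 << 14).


39289 | (1 << 14) = 39289 | 16384 = 55673

55673


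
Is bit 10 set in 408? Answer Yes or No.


0b110011000, bit 10 = 0. No

No


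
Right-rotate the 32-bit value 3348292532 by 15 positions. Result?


Rotate 0b11000111100100101110001110110100 right by 15 (32-bit) = 0b11000111011010011000111100100101 = 3345583909

3345583909


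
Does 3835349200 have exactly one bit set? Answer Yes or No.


0b11100100100110101100100011010000. Multiple bits set => No

No


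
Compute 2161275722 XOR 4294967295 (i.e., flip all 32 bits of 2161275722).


2161275722 ^ 4294967295 = 2133691573

2133691573


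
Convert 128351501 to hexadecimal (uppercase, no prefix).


128351501 = 7A67D0D hex

7A67D0D


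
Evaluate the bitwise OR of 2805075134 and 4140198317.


0b10100111001100100000110010111110 | 0b11110110110001100110100110101101 = 0b11110111111101100110110110111111 = 4160122303

4160122303


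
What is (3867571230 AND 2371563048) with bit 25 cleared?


Step 1: 3867571230 & 2371563048 = 2214732808
Step 2: 2214732808 & ~(1 << 25) = 2214732808

2214732808


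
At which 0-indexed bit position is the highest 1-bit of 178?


0b10110010. Highest set bit at position 7

7


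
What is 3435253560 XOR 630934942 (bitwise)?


0b11001100110000011100111100111000 ^ 0b100101100110110100110110011110 = 0b11101001010110101000001010100110 = 3915023014

3915023014


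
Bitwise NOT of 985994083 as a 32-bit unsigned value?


~0b111010110001010001001101100011 = 0b11000101001110101110110010011100 = 3308973212 (32-bit unsigned)

3308973212


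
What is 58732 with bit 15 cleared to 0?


58732 & ~(1 << 15) = 25964

25964


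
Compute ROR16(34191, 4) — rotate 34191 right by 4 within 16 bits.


Rotate 0b1000010110001111 right by 4 (16-bit) = 0b1111100001011000 = 63576

63576


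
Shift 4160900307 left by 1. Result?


0b11111000000000100100110011010011 << 1 = 0b111110000000001001001100110100110 = 8321800614

8321800614


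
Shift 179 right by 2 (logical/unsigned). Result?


0b10110011 >> 2 = 0b101100 = 44

44


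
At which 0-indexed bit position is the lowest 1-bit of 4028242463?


0b11110000000110100001101000011111. Lowest set bit at position 0

0


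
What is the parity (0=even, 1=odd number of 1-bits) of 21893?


0b101010110000101 has 7 ones => parity 1

1


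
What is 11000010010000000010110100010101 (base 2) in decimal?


11000010010000000010110100010101 in decimal = 3258985749

3258985749


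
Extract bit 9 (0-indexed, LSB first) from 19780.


0b100110101000100, position 9 = 0

0


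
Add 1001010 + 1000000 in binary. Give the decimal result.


1001010 + 1000000 = 10001010 = 138

138


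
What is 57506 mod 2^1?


57506 & 1 = 0

0


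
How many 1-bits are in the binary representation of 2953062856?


0b10110000000001000010100111001000 has 10 set bits

10


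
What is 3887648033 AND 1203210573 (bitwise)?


0b11100111101110001100110100100001 & 0b1000111101101111000100101001101 = 0b1000111101100001000100100000001 = 1202751745

1202751745


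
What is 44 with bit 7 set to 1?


44 | (1 << 7) = 44 | 128 = 172

172


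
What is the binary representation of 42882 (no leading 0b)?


42882 = 1010011110000010 in binary

1010011110000010


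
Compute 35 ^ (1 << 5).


35 ^ (1 << 5) = 35 ^ 32 = 3

3


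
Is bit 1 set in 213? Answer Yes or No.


0b11010101, bit 1 = 0. No

No


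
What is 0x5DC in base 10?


5DC hex = 1500 decimal

1500


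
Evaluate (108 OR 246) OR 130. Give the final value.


Step 1: 108 | 246 = 254
Step 2: 254 | 130 = 254

254


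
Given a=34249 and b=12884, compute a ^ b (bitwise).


34249 ^ 12884 = 47005

47005


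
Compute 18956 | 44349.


0b100101000001100 | 0b1010110100111101 = 0b1110111100111101 = 61245

61245


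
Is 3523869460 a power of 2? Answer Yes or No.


0b11010010000010011111101100010100. Multiple bits set => No

No


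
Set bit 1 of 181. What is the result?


181 | (1 << 1) = 181 | 2 = 183

183


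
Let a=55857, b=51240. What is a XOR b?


55857 ^ 51240 = 4633

4633


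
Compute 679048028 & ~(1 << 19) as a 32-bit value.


679048028 & ~(1 << 19) = 678523740

678523740


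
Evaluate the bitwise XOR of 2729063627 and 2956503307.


0b10100010101010100011010011001011 ^ 0b10110000001110001010100100001011 = 0b10010100100101001110111000000 = 311598528

311598528


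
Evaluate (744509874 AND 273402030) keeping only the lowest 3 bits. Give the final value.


Step 1: 744509874 & 273402030 = 4210850
Step 2: 4210850 & 7 = 2

2


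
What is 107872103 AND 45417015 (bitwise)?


0b110011011011111111101100111 & 0b10101101010000001000110111 = 0b10001001010000001000100111 = 35979815

35979815


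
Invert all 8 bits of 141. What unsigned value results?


141 ^ 255 = 114

114


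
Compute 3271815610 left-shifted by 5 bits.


0b11000011000000111111000110111010 << 5 = 0b1100001100000011111100011011101000000 = 104698099520

104698099520


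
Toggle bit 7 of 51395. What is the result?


51395 ^ (1 << 7) = 51395 ^ 128 = 51267

51267


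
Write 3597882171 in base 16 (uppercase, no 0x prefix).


3597882171 = D673533B hex

D673533B


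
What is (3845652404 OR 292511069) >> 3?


Step 1: 3845652404 | 292511069 = 4118806525
Step 2: 4118806525 >> 3 = 514850815

514850815


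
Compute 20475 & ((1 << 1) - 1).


20475 & 1 = 1

1


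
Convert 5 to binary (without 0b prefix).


5 = 101 in binary

101


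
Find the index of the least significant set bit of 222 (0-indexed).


0b11011110. Lowest set bit at position 1

1


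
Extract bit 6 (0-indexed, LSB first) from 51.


0b110011, position 6 = 0

0


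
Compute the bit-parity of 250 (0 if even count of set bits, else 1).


0b11111010 has 6 ones => parity 0

0


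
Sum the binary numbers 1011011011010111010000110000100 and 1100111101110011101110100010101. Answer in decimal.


1011011011010111010000110000100 + 1100111101110011101110100010101 = 11000011001001010111111010011001 = 3274014361

3274014361


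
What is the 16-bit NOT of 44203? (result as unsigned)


~0b1010110010101011 = 0b101001101010100 = 21332 (16-bit unsigned)

21332


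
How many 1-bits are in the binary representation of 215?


0b11010111 has 6 set bits

6


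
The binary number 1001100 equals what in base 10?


1001100 in decimal = 76

76


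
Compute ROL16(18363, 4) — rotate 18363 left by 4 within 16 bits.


Rotate 0b100011110111011 left by 4 (16-bit) = 0b111101110110100 = 31668

31668


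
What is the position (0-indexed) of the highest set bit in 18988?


0b100101000101100. Highest set bit at position 14

14


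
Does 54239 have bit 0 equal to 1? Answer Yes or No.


0b1101001111011111, bit 0 = 1. Yes

Yes


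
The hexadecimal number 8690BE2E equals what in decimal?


8690BE2E hex = 2257632814 decimal

2257632814


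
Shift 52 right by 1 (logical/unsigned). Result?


0b110100 >> 1 = 0b11010 = 26

26


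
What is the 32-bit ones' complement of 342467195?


342467195 ^ 4294967295 = 3952500100

3952500100


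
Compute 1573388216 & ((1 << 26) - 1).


1573388216 & 67108863 = 29884344

29884344


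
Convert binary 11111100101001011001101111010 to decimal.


11111100101001011001101111010 in decimal = 529838970

529838970


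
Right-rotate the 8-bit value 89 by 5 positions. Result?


Rotate 0b1011001 right by 5 (8-bit) = 0b11001010 = 202

202


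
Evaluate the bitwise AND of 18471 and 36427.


0b100100000100111 & 0b1000111001001011 = 0b100000000011 = 2051

2051


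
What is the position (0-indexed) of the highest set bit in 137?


0b10001001. Highest set bit at position 7

7


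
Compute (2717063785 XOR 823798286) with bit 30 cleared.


Step 1: 2717063785 ^ 823798286 = 2431201383
Step 2: 2431201383 & ~(1 << 30) = 2431201383

2431201383


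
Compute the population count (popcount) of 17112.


0b100001011011000 has 6 set bits

6


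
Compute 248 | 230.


0b11111000 | 0b11100110 = 0b11111110 = 254

254


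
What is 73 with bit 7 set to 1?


73 | (1 << 7) = 73 | 128 = 201

201


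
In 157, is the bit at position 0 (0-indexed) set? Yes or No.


0b10011101, bit 0 = 1. Yes

Yes


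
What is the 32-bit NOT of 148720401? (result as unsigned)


~0b1000110111010100101100010001 = 0b11110111001000101011010011101110 = 4146246894 (32-bit unsigned)

4146246894


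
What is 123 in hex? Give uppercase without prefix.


123 = 7B hex

7B


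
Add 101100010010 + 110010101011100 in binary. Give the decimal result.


101100010010 + 110010101011100 = 111000001101110 = 28782

28782


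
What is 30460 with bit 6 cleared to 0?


30460 & ~(1 << 6) = 30396

30396


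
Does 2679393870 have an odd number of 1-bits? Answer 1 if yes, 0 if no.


0b10011111101101000100111001001110 has 18 ones => parity 0

0


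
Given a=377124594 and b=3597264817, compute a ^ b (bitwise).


377124594 ^ 3597264817 = 3222507843

3222507843


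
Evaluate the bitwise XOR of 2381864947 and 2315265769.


0b10001101111110000101111111110011 ^ 0b10001010000000000010011011101001 = 0b111111110000111100100011010 = 133724442

133724442


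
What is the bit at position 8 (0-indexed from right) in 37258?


0b1001000110001010, position 8 = 1

1


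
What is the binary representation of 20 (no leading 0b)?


20 = 10100 in binary

10100


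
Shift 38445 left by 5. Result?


0b1001011000101101 << 5 = 0b100101100010110100000 = 1230240

1230240


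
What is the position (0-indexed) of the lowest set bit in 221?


0b11011101. Lowest set bit at position 0

0


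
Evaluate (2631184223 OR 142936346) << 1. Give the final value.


Step 1: 2631184223 | 142936346 = 2631249759
Step 2: 2631249759 << 1 = 5262499518

5262499518


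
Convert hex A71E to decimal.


A71E hex = 42782 decimal

42782


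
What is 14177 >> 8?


0b11011101100001 >> 8 = 0b110111 = 55

55


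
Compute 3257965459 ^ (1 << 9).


3257965459 ^ (1 << 9) = 3257965459 ^ 512 = 3257964947

3257964947


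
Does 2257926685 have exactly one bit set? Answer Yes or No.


0b10000110100101010011101000011101. Multiple bits set => No

No


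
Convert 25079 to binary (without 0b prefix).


25079 = 110000111110111 in binary

110000111110111


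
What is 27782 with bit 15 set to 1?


27782 | (1 << 15) = 27782 | 32768 = 60550

60550


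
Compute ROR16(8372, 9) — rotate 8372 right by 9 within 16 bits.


Rotate 0b10000010110100 right by 9 (16-bit) = 0b101101000010000 = 23056

23056


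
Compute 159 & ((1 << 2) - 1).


159 & 3 = 3

3


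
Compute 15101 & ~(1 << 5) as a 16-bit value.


15101 & ~(1 << 5) = 15069

15069


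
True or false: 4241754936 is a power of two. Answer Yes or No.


0b11111100110101000000101100111000. Multiple bits set => No

No


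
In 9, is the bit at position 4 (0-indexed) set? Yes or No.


0b1001, bit 4 = 0. No

No


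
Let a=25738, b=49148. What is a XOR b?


25738 ^ 49148 = 56182

56182


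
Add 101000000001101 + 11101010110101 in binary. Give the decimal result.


101000000001101 + 11101010110101 = 1000101011000010 = 35522

35522


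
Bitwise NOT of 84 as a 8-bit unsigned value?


~0b1010100 = 0b10101011 = 171 (8-bit unsigned)

171


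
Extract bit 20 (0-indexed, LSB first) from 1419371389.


0b1010100100110011110001101111101, position 20 = 1

1


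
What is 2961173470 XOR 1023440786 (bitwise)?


0b10110000011111111110101111011110 ^ 0b111101000000000111011110010010 = 0b10001101011111111001110001001100 = 2373950540

2373950540


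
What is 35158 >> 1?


0b1000100101010110 >> 1 = 0b100010010101011 = 17579

17579


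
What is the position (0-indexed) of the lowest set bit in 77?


0b1001101. Lowest set bit at position 0

0


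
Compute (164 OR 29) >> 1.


Step 1: 164 | 29 = 189
Step 2: 189 >> 1 = 94

94


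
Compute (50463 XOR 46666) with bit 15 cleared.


Step 1: 50463 ^ 46666 = 29525
Step 2: 29525 & ~(1 << 15) = 29525

29525


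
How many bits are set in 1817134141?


0b1101100010011110100010000111101 has 16 set bits

16


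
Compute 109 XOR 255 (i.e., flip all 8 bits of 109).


109 ^ 255 = 146

146


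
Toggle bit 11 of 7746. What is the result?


7746 ^ (1 << 11) = 7746 ^ 2048 = 5698

5698


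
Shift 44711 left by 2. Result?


0b1010111010100111 << 2 = 0b101011101010011100 = 178844

178844


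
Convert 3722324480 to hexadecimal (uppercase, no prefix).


3722324480 = DDDE2A00 hex

DDDE2A00


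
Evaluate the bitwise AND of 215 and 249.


0b11010111 & 0b11111001 = 0b11010001 = 209

209


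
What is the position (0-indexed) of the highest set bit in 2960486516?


0b10110000011101010111000001110100. Highest set bit at position 31

31


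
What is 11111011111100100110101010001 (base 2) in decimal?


11111011111100100110101010001 in decimal = 528371025

528371025


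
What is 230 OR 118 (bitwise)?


0b11100110 | 0b1110110 = 0b11110110 = 246

246


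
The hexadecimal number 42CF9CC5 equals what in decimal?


42CF9CC5 hex = 1120902341 decimal

1120902341


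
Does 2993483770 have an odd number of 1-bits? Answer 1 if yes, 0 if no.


0b10110010011011001110111111111010 has 21 ones => parity 1

1


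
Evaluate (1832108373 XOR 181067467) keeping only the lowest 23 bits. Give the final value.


Step 1: 1832108373 ^ 181067467 = 1744379806
Step 2: 1744379806 & 8388607 = 7937950

7937950


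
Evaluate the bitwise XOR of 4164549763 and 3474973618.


0b11111000001110011111110010000011 ^ 0b11001111000111111110001110110010 = 0b110111001001100001111100110001 = 925245233

925245233


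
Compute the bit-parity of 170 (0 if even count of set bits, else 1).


0b10101010 has 4 ones => parity 0

0


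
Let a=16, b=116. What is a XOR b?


16 ^ 116 = 100

100


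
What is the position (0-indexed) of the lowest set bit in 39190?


0b1001100100010110. Lowest set bit at position 1

1


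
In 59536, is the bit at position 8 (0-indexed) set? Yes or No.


0b1110100010010000, bit 8 = 0. No

No


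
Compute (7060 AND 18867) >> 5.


Step 1: 7060 & 18867 = 2448
Step 2: 2448 >> 5 = 76

76


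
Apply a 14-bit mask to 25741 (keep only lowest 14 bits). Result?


25741 & 16383 = 9357

9357


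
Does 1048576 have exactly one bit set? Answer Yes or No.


0b100000000000000000000. Only one bit set => Yes

Yes


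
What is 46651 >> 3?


0b1011011000111011 >> 3 = 0b1011011000111 = 5831

5831


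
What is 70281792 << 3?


0b100001100000110101001000000 << 3 = 0b100001100000110101001000000000 = 562254336

562254336


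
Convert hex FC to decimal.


FC hex = 252 decimal

252


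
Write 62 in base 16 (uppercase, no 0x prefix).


62 = 3E hex

3E


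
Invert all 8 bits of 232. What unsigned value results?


232 ^ 255 = 23

23


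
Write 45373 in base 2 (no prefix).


45373 = 1011000100111101 in binary

1011000100111101


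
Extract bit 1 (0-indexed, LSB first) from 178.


0b10110010, position 1 = 1

1


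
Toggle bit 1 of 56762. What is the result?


56762 ^ (1 << 1) = 56762 ^ 2 = 56760

56760


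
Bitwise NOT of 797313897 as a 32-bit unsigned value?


~0b101111100001100000101101101001 = 0b11010000011110011111010010010110 = 3497653398 (32-bit unsigned)

3497653398


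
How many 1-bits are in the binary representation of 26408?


0b110011100101000 has 7 set bits

7


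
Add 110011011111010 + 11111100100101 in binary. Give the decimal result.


110011011111010 + 11111100100101 = 1010011000011111 = 42527

42527


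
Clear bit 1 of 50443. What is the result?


50443 & ~(1 << 1) = 50441

50441


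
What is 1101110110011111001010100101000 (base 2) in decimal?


1101110110011111001010100101000 in decimal = 1859097896

1859097896


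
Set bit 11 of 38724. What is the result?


38724 | (1 << 11) = 38724 | 2048 = 40772

40772


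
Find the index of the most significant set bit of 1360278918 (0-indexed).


0b1010001000101000011010110000110. Highest set bit at position 30

30


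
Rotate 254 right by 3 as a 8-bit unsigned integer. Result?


Rotate 0b11111110 right by 3 (8-bit) = 0b11011111 = 223

223


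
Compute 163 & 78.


0b10100011 & 0b1001110 = 0b10 = 2

2


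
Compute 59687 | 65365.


0b1110100100100111 | 0b1111111101010101 = 0b1111111101110111 = 65399

65399


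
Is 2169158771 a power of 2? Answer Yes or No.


0b10000001010010101011110001110011. Multiple bits set => No

No


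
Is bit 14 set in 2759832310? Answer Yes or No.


0b10100100011111111011001011110110, bit 14 = 0. No

No


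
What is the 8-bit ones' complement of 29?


29 ^ 255 = 226

226


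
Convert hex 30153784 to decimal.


30153784 hex = 806696836 decimal

806696836


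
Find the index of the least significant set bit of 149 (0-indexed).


0b10010101. Lowest set bit at position 0

0


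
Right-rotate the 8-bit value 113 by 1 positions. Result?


Rotate 0b1110001 right by 1 (8-bit) = 0b10111000 = 184

184


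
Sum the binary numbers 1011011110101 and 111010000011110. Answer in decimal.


1011011110101 + 111010000011110 = 1000101100010011 = 35603

35603
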